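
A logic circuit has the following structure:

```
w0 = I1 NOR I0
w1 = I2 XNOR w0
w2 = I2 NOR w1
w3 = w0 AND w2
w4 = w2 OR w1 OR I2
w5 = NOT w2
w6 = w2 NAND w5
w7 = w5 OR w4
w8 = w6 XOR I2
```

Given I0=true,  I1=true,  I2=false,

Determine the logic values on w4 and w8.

w4 = true  w8 = true

w0 = I1 NOR I0 = true NOR true = false
w1 = I2 XNOR w0 = false XNOR false = true
w2 = I2 NOR w1 = false NOR true = false
w4 = w2 OR w1 OR I2 = false OR true OR false = true
w5 = NOT w2 = NOT false = true
w6 = w2 NAND w5 = false NAND true = true
w8 = w6 XOR I2 = true XOR false = true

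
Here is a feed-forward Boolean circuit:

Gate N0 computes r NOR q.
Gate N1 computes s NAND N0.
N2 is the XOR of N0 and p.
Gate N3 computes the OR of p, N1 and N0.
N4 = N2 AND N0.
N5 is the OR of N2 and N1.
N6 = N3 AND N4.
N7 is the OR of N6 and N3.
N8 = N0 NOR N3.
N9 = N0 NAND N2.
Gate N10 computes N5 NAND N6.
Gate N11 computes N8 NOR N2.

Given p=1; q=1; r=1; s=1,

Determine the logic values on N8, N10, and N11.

N0 = r NOR q = 1 NOR 1 = 0
N1 = s NAND N0 = 1 NAND 0 = 1
N2 = N0 XOR p = 0 XOR 1 = 1
N3 = p OR N1 OR N0 = 1 OR 1 OR 0 = 1
N4 = N2 AND N0 = 1 AND 0 = 0
N5 = N2 OR N1 = 1 OR 1 = 1
N6 = N3 AND N4 = 1 AND 0 = 0
N8 = N0 NOR N3 = 0 NOR 1 = 0
N10 = N5 NAND N6 = 1 NAND 0 = 1
N11 = N8 NOR N2 = 0 NOR 1 = 0

N8 = 0, N10 = 1, N11 = 0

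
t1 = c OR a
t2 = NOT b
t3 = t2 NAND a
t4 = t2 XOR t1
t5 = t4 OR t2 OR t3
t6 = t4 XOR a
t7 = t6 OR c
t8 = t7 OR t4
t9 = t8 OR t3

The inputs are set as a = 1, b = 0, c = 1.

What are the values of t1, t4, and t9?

t1 = c OR a = 1 OR 1 = 1
t2 = NOT b = NOT 0 = 1
t3 = t2 NAND a = 1 NAND 1 = 0
t4 = t2 XOR t1 = 1 XOR 1 = 0
t6 = t4 XOR a = 0 XOR 1 = 1
t7 = t6 OR c = 1 OR 1 = 1
t8 = t7 OR t4 = 1 OR 0 = 1
t9 = t8 OR t3 = 1 OR 0 = 1

t1 = 1, t4 = 0, t9 = 1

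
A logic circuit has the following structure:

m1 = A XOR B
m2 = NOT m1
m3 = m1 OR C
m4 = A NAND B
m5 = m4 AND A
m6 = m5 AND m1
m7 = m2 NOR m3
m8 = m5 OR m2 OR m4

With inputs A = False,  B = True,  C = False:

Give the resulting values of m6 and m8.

m6 = False, m8 = True

m1 = A XOR B = False XOR True = True
m2 = NOT m1 = NOT True = False
m4 = A NAND B = False NAND True = True
m5 = m4 AND A = True AND False = False
m6 = m5 AND m1 = False AND True = False
m8 = m5 OR m2 OR m4 = False OR False OR True = True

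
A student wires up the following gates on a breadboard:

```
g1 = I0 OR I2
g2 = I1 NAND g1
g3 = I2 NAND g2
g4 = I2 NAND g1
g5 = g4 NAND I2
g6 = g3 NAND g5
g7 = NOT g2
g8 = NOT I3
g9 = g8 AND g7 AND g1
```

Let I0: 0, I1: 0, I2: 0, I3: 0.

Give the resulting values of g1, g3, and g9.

g1 = I0 OR I2 = 0 OR 0 = 0
g2 = I1 NAND g1 = 0 NAND 0 = 1
g3 = I2 NAND g2 = 0 NAND 1 = 1
g7 = NOT g2 = NOT 1 = 0
g8 = NOT I3 = NOT 0 = 1
g9 = g8 AND g7 AND g1 = 1 AND 0 AND 0 = 0

g1 = 0, g3 = 1, g9 = 0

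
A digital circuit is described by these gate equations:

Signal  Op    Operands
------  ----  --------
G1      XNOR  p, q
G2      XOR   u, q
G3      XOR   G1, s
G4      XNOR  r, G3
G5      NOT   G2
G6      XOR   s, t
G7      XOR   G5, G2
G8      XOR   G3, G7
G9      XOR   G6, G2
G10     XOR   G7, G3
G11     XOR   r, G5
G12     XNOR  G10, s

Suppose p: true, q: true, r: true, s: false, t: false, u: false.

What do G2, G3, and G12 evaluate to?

G2 = true, G3 = true, G12 = true

G1 = p XNOR q = true XNOR true = true
G2 = u XOR q = false XOR true = true
G3 = G1 XOR s = true XOR false = true
G5 = NOT G2 = NOT true = false
G7 = G5 XOR G2 = false XOR true = true
G10 = G7 XOR G3 = true XOR true = false
G12 = G10 XNOR s = false XNOR false = true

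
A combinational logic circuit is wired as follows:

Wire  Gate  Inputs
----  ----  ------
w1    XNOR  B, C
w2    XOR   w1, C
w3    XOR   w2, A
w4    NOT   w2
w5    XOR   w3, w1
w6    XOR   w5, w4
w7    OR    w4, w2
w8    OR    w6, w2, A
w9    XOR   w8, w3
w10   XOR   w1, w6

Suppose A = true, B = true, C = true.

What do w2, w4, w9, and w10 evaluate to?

w2 = false, w4 = true, w9 = false, w10 = false

w1 = B XNOR C = true XNOR true = true
w2 = w1 XOR C = true XOR true = false
w3 = w2 XOR A = false XOR true = true
w4 = NOT w2 = NOT false = true
w5 = w3 XOR w1 = true XOR true = false
w6 = w5 XOR w4 = false XOR true = true
w8 = w6 OR w2 OR A = true OR false OR true = true
w9 = w8 XOR w3 = true XOR true = false
w10 = w1 XOR w6 = true XOR true = false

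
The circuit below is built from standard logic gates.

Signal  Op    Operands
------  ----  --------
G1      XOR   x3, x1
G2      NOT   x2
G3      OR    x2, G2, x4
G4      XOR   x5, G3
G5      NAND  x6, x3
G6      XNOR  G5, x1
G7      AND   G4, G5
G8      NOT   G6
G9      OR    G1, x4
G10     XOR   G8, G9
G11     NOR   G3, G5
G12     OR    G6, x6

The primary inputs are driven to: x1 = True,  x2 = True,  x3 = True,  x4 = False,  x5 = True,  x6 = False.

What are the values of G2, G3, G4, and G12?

G2 = NOT x2 = NOT True = False
G3 = x2 OR G2 OR x4 = True OR False OR False = True
G4 = x5 XOR G3 = True XOR True = False
G5 = x6 NAND x3 = False NAND True = True
G6 = G5 XNOR x1 = True XNOR True = True
G12 = G6 OR x6 = True OR False = True

G2 = False, G3 = True, G4 = False, G12 = True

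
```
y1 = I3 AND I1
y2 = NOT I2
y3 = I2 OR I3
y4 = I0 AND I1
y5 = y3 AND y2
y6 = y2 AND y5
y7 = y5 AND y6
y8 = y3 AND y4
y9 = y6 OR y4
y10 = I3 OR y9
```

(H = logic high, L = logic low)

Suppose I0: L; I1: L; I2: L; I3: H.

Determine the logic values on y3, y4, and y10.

y3 = H, y4 = L, y10 = H

y2 = NOT I2 = NOT L = H
y3 = I2 OR I3 = L OR H = H
y4 = I0 AND I1 = L AND L = L
y5 = y3 AND y2 = H AND H = H
y6 = y2 AND y5 = H AND H = H
y9 = y6 OR y4 = H OR L = H
y10 = I3 OR y9 = H OR H = H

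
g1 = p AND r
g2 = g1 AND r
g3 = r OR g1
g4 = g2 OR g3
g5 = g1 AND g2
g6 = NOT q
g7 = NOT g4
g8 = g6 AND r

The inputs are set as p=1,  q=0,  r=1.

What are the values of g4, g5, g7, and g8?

g4 = 1, g5 = 1, g7 = 0, g8 = 1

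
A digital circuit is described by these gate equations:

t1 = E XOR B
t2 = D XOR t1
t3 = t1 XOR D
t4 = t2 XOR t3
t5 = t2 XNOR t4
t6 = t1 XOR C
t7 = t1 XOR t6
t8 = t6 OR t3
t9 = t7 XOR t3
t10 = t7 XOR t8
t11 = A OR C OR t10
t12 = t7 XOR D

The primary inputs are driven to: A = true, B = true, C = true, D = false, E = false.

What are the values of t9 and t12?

t9 = false, t12 = true

t1 = E XOR B = false XOR true = true
t3 = t1 XOR D = true XOR false = true
t6 = t1 XOR C = true XOR true = false
t7 = t1 XOR t6 = true XOR false = true
t9 = t7 XOR t3 = true XOR true = false
t12 = t7 XOR D = true XOR false = true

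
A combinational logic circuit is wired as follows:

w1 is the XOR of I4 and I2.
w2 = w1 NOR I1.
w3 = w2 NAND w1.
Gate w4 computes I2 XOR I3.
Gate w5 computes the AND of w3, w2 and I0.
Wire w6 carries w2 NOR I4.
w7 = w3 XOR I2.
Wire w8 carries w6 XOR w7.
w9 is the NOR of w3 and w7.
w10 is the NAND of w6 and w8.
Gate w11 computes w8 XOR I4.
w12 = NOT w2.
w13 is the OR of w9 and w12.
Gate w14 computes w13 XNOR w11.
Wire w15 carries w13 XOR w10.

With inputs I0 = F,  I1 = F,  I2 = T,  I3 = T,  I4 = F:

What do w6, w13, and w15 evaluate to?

w6 = T, w13 = T, w15 = T

w1 = I4 XOR I2 = F XOR T = T
w2 = w1 NOR I1 = T NOR F = F
w3 = w2 NAND w1 = F NAND T = T
w6 = w2 NOR I4 = F NOR F = T
w7 = w3 XOR I2 = T XOR T = F
w8 = w6 XOR w7 = T XOR F = T
w9 = w3 NOR w7 = T NOR F = F
w10 = w6 NAND w8 = T NAND T = F
w12 = NOT w2 = NOT F = T
w13 = w9 OR w12 = F OR T = T
w15 = w13 XOR w10 = T XOR F = T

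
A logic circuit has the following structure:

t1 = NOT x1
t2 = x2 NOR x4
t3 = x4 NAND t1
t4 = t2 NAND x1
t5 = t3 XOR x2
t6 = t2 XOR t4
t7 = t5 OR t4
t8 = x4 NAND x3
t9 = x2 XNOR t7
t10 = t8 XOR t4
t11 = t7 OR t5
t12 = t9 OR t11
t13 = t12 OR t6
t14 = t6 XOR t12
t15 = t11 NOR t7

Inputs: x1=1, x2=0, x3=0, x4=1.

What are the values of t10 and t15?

t1 = NOT x1 = NOT 1 = 0
t2 = x2 NOR x4 = 0 NOR 1 = 0
t3 = x4 NAND t1 = 1 NAND 0 = 1
t4 = t2 NAND x1 = 0 NAND 1 = 1
t5 = t3 XOR x2 = 1 XOR 0 = 1
t7 = t5 OR t4 = 1 OR 1 = 1
t8 = x4 NAND x3 = 1 NAND 0 = 1
t10 = t8 XOR t4 = 1 XOR 1 = 0
t11 = t7 OR t5 = 1 OR 1 = 1
t15 = t11 NOR t7 = 1 NOR 1 = 0

t10 = 0; t15 = 0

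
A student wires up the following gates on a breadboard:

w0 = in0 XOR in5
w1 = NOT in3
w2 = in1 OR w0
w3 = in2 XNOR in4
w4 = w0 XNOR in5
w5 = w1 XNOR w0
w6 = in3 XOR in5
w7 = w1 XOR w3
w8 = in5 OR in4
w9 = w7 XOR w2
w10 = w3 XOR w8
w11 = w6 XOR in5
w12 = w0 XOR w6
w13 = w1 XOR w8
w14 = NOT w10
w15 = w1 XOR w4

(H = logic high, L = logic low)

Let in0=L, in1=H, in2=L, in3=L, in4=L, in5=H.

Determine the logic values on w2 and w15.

w2 = H, w15 = L

w0 = in0 XOR in5 = L XOR H = H
w1 = NOT in3 = NOT L = H
w2 = in1 OR w0 = H OR H = H
w4 = w0 XNOR in5 = H XNOR H = H
w15 = w1 XOR w4 = H XOR H = L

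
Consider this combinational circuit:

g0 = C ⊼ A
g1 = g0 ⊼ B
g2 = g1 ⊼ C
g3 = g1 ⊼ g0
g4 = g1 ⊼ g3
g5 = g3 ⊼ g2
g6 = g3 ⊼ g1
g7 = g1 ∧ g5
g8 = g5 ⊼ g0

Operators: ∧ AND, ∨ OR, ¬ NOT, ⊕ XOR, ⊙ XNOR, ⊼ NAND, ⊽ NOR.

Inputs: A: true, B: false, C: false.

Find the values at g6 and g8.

g6 = true, g8 = false

g0 = C NAND A = false NAND true = true
g1 = g0 NAND B = true NAND false = true
g2 = g1 NAND C = true NAND false = true
g3 = g1 NAND g0 = true NAND true = false
g5 = g3 NAND g2 = false NAND true = true
g6 = g3 NAND g1 = false NAND true = true
g8 = g5 NAND g0 = true NAND true = false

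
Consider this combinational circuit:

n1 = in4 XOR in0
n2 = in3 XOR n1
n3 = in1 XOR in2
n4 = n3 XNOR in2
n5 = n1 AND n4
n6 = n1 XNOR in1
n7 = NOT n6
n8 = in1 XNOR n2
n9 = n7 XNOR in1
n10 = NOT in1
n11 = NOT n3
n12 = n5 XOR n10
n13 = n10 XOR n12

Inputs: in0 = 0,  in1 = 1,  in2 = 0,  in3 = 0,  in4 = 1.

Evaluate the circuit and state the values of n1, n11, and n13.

n1 = 1, n11 = 0, n13 = 0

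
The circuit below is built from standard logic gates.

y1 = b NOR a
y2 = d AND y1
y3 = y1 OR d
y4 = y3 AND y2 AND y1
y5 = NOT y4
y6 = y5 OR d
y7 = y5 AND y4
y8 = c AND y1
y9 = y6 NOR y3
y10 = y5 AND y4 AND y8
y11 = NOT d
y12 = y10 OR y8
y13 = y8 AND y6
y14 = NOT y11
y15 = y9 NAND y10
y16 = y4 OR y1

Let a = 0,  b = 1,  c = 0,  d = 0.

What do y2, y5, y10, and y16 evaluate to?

y1 = b NOR a = 1 NOR 0 = 0
y2 = d AND y1 = 0 AND 0 = 0
y3 = y1 OR d = 0 OR 0 = 0
y4 = y3 AND y2 AND y1 = 0 AND 0 AND 0 = 0
y5 = NOT y4 = NOT 0 = 1
y8 = c AND y1 = 0 AND 0 = 0
y10 = y5 AND y4 AND y8 = 1 AND 0 AND 0 = 0
y16 = y4 OR y1 = 0 OR 0 = 0

y2 = 0, y5 = 1, y10 = 0, y16 = 0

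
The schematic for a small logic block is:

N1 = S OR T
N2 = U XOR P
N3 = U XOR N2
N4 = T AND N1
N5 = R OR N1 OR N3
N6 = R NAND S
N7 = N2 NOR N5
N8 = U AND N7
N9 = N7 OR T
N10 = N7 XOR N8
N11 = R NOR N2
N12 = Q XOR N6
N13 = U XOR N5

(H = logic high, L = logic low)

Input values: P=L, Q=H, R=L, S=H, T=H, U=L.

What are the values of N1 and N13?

N1 = S OR T = H OR H = H
N2 = U XOR P = L XOR L = L
N3 = U XOR N2 = L XOR L = L
N5 = R OR N1 OR N3 = L OR H OR L = H
N13 = U XOR N5 = L XOR H = H

N1 = H, N13 = H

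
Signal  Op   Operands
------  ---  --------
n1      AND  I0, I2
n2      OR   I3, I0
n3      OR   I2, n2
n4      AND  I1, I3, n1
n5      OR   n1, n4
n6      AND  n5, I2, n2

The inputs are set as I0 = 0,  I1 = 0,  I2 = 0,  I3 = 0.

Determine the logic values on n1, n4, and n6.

n1 = 0; n4 = 0; n6 = 0

n1 = I0 AND I2 = 0 AND 0 = 0
n2 = I3 OR I0 = 0 OR 0 = 0
n4 = I1 AND I3 AND n1 = 0 AND 0 AND 0 = 0
n5 = n1 OR n4 = 0 OR 0 = 0
n6 = n5 AND I2 AND n2 = 0 AND 0 AND 0 = 0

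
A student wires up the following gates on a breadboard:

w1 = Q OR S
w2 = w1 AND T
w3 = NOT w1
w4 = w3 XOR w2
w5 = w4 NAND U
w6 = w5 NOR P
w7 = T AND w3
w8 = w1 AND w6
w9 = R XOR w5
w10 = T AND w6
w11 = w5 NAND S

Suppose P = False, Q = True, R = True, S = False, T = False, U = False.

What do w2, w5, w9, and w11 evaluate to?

w2 = False  w5 = True  w9 = False  w11 = True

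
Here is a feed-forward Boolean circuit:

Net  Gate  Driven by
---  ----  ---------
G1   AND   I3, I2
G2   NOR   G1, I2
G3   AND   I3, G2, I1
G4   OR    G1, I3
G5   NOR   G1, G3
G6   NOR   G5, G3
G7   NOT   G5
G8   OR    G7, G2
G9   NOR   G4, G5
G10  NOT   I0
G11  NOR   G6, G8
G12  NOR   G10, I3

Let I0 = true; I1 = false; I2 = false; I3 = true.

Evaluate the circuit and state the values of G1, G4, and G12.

G1 = I3 AND I2 = true AND false = false
G4 = G1 OR I3 = false OR true = true
G10 = NOT I0 = NOT true = false
G12 = G10 NOR I3 = false NOR true = false

G1 = false; G4 = true; G12 = false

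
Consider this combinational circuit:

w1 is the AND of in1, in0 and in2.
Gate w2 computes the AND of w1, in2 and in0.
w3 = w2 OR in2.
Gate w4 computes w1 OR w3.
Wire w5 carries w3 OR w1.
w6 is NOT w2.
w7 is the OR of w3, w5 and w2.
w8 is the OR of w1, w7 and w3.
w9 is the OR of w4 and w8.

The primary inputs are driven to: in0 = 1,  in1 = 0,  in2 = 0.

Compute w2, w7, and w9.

w2 = 0; w7 = 0; w9 = 0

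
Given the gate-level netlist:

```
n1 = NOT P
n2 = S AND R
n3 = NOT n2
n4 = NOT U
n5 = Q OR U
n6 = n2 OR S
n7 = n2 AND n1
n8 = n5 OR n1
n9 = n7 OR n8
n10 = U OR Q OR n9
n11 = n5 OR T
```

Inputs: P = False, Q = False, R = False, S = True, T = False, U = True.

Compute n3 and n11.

n2 = S AND R = True AND False = False
n3 = NOT n2 = NOT False = True
n5 = Q OR U = False OR True = True
n11 = n5 OR T = True OR False = True

n3 = True, n11 = True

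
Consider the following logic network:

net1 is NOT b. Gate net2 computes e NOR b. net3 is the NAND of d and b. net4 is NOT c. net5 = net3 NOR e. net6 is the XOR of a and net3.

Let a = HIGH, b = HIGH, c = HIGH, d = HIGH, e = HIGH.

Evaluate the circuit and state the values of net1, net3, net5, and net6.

net1 = NOT b = NOT HIGH = LOW
net3 = d NAND b = HIGH NAND HIGH = LOW
net5 = net3 NOR e = LOW NOR HIGH = LOW
net6 = a XOR net3 = HIGH XOR LOW = HIGH

net1 = LOW  net3 = LOW  net5 = LOW  net6 = HIGH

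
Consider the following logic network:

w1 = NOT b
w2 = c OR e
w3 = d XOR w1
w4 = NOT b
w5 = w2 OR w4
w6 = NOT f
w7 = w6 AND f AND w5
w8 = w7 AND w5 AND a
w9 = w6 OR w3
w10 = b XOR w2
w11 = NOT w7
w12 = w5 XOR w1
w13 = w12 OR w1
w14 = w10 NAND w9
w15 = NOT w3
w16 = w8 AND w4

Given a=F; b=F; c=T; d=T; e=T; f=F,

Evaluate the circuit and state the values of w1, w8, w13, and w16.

w1 = T; w8 = F; w13 = T; w16 = F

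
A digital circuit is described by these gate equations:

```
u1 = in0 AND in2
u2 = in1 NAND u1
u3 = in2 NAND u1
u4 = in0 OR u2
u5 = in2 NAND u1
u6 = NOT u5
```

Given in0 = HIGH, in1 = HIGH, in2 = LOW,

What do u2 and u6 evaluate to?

u1 = in0 AND in2 = HIGH AND LOW = LOW
u2 = in1 NAND u1 = HIGH NAND LOW = HIGH
u5 = in2 NAND u1 = LOW NAND LOW = HIGH
u6 = NOT u5 = NOT HIGH = LOW

u2 = HIGH; u6 = LOW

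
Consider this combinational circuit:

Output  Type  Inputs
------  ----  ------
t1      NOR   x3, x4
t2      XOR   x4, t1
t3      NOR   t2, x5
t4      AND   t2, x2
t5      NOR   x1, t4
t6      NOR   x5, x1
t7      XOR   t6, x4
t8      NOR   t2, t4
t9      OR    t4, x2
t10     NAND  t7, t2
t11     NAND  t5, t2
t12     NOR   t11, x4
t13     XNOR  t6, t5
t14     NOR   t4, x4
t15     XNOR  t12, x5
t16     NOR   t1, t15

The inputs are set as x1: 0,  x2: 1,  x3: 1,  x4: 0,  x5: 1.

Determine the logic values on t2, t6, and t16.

t2 = 0, t6 = 0, t16 = 1

t1 = x3 NOR x4 = 1 NOR 0 = 0
t2 = x4 XOR t1 = 0 XOR 0 = 0
t4 = t2 AND x2 = 0 AND 1 = 0
t5 = x1 NOR t4 = 0 NOR 0 = 1
t6 = x5 NOR x1 = 1 NOR 0 = 0
t11 = t5 NAND t2 = 1 NAND 0 = 1
t12 = t11 NOR x4 = 1 NOR 0 = 0
t15 = t12 XNOR x5 = 0 XNOR 1 = 0
t16 = t1 NOR t15 = 0 NOR 0 = 1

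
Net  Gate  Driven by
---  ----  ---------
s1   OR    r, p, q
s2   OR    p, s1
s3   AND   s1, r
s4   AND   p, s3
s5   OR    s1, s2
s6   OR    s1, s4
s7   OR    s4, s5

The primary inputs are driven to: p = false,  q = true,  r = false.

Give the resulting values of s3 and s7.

s3 = false; s7 = true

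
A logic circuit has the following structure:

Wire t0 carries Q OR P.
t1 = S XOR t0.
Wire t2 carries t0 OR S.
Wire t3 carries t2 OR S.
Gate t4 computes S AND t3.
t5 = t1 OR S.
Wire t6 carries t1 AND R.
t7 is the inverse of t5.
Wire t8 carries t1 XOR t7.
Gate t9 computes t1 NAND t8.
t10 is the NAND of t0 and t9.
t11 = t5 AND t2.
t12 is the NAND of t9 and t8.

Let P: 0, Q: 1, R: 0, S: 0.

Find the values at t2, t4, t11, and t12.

t2 = 1, t4 = 0, t11 = 1, t12 = 1

t0 = Q OR P = 1 OR 0 = 1
t1 = S XOR t0 = 0 XOR 1 = 1
t2 = t0 OR S = 1 OR 0 = 1
t3 = t2 OR S = 1 OR 0 = 1
t4 = S AND t3 = 0 AND 1 = 0
t5 = t1 OR S = 1 OR 0 = 1
t7 = NOT t5 = NOT 1 = 0
t8 = t1 XOR t7 = 1 XOR 0 = 1
t9 = t1 NAND t8 = 1 NAND 1 = 0
t11 = t5 AND t2 = 1 AND 1 = 1
t12 = t9 NAND t8 = 0 NAND 1 = 1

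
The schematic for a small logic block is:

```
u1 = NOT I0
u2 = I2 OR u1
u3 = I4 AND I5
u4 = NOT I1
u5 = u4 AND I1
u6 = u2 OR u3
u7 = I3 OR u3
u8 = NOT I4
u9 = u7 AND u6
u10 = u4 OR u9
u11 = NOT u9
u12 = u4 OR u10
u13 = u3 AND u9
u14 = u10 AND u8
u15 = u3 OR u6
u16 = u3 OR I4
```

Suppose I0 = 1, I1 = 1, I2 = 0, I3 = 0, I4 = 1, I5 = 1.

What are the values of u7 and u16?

u7 = 1  u16 = 1

u3 = I4 AND I5 = 1 AND 1 = 1
u7 = I3 OR u3 = 0 OR 1 = 1
u16 = u3 OR I4 = 1 OR 1 = 1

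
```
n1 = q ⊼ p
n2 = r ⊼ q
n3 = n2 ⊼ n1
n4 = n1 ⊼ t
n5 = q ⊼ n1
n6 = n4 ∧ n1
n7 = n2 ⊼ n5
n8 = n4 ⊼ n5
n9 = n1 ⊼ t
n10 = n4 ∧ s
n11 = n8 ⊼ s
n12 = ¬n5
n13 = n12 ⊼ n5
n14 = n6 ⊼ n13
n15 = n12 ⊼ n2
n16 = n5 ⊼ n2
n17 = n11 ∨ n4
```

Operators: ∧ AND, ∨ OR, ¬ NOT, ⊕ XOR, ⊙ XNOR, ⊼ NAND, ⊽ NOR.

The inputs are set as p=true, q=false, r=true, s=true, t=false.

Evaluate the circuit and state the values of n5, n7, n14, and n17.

n5 = true; n7 = false; n14 = false; n17 = true

n1 = q NAND p = false NAND true = true
n2 = r NAND q = true NAND false = true
n4 = n1 NAND t = true NAND false = true
n5 = q NAND n1 = false NAND true = true
n6 = n4 AND n1 = true AND true = true
n7 = n2 NAND n5 = true NAND true = false
n8 = n4 NAND n5 = true NAND true = false
n11 = n8 NAND s = false NAND true = true
n12 = NOT n5 = NOT true = false
n13 = n12 NAND n5 = false NAND true = true
n14 = n6 NAND n13 = true NAND true = false
n17 = n11 OR n4 = true OR true = true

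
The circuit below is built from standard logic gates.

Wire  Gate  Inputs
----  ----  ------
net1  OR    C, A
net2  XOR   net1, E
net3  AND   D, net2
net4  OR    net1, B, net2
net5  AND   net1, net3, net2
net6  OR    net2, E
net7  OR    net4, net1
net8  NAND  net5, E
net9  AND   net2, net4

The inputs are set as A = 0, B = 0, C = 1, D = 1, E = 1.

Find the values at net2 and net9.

net2 = 0  net9 = 0

net1 = C OR A = 1 OR 0 = 1
net2 = net1 XOR E = 1 XOR 1 = 0
net4 = net1 OR B OR net2 = 1 OR 0 OR 0 = 1
net9 = net2 AND net4 = 0 AND 1 = 0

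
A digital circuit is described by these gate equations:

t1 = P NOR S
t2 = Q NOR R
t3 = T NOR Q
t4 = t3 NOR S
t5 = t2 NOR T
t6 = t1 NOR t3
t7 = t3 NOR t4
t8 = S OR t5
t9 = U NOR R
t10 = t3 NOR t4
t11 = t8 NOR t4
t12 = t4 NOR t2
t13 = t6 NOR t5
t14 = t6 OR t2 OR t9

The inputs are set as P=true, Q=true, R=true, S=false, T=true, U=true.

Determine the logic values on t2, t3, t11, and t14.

t1 = P NOR S = true NOR false = false
t2 = Q NOR R = true NOR true = false
t3 = T NOR Q = true NOR true = false
t4 = t3 NOR S = false NOR false = true
t5 = t2 NOR T = false NOR true = false
t6 = t1 NOR t3 = false NOR false = true
t8 = S OR t5 = false OR false = false
t9 = U NOR R = true NOR true = false
t11 = t8 NOR t4 = false NOR true = false
t14 = t6 OR t2 OR t9 = true OR false OR false = true

t2 = false; t3 = false; t11 = false; t14 = true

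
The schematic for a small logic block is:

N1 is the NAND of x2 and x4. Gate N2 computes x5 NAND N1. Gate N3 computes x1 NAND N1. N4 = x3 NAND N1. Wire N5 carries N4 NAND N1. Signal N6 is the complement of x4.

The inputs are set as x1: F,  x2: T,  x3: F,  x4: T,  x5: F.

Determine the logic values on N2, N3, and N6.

N2 = T, N3 = T, N6 = F

N1 = x2 NAND x4 = T NAND T = F
N2 = x5 NAND N1 = F NAND F = T
N3 = x1 NAND N1 = F NAND F = T
N6 = NOT x4 = NOT T = F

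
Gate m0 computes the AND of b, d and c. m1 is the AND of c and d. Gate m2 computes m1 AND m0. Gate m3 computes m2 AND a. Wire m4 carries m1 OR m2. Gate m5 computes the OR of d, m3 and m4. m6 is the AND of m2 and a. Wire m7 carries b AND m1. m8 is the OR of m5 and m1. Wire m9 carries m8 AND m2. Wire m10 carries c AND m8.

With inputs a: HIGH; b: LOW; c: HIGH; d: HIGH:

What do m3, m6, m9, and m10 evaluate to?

m3 = LOW, m6 = LOW, m9 = LOW, m10 = HIGH

m0 = b AND d AND c = LOW AND HIGH AND HIGH = LOW
m1 = c AND d = HIGH AND HIGH = HIGH
m2 = m1 AND m0 = HIGH AND LOW = LOW
m3 = m2 AND a = LOW AND HIGH = LOW
m4 = m1 OR m2 = HIGH OR LOW = HIGH
m5 = d OR m3 OR m4 = HIGH OR LOW OR HIGH = HIGH
m6 = m2 AND a = LOW AND HIGH = LOW
m8 = m5 OR m1 = HIGH OR HIGH = HIGH
m9 = m8 AND m2 = HIGH AND LOW = LOW
m10 = c AND m8 = HIGH AND HIGH = HIGH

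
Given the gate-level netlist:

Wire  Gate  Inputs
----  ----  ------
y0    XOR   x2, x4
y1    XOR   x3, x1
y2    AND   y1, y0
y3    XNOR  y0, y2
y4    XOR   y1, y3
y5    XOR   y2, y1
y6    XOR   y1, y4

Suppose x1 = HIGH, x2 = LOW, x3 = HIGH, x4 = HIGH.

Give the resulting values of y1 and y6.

y0 = x2 XOR x4 = LOW XOR HIGH = HIGH
y1 = x3 XOR x1 = HIGH XOR HIGH = LOW
y2 = y1 AND y0 = LOW AND HIGH = LOW
y3 = y0 XNOR y2 = HIGH XNOR LOW = LOW
y4 = y1 XOR y3 = LOW XOR LOW = LOW
y6 = y1 XOR y4 = LOW XOR LOW = LOW

y1 = LOW; y6 = LOW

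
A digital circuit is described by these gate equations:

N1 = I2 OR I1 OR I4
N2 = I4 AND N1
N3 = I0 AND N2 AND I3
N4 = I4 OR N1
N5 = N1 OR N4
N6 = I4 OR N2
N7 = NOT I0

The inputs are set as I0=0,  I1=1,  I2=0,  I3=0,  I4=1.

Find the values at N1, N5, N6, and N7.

N1 = I2 OR I1 OR I4 = 0 OR 1 OR 1 = 1
N2 = I4 AND N1 = 1 AND 1 = 1
N4 = I4 OR N1 = 1 OR 1 = 1
N5 = N1 OR N4 = 1 OR 1 = 1
N6 = I4 OR N2 = 1 OR 1 = 1
N7 = NOT I0 = NOT 0 = 1

N1 = 1, N5 = 1, N6 = 1, N7 = 1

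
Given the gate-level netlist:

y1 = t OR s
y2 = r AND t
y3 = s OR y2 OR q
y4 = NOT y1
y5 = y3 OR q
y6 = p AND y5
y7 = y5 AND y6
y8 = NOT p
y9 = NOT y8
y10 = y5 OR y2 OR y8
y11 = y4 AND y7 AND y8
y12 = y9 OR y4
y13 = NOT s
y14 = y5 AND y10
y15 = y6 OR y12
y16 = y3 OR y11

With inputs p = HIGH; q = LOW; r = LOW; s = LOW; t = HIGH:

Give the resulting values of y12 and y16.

y12 = HIGH, y16 = LOW

y1 = t OR s = HIGH OR LOW = HIGH
y2 = r AND t = LOW AND HIGH = LOW
y3 = s OR y2 OR q = LOW OR LOW OR LOW = LOW
y4 = NOT y1 = NOT HIGH = LOW
y5 = y3 OR q = LOW OR LOW = LOW
y6 = p AND y5 = HIGH AND LOW = LOW
y7 = y5 AND y6 = LOW AND LOW = LOW
y8 = NOT p = NOT HIGH = LOW
y9 = NOT y8 = NOT LOW = HIGH
y11 = y4 AND y7 AND y8 = LOW AND LOW AND LOW = LOW
y12 = y9 OR y4 = HIGH OR LOW = HIGH
y16 = y3 OR y11 = LOW OR LOW = LOW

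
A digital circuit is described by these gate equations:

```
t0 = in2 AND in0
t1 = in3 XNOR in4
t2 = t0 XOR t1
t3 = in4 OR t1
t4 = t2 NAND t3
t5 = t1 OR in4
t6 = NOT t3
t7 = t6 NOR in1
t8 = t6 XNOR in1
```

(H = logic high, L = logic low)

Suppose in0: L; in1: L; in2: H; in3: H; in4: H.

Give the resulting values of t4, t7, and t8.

t4 = L, t7 = H, t8 = H

t0 = in2 AND in0 = H AND L = L
t1 = in3 XNOR in4 = H XNOR H = H
t2 = t0 XOR t1 = L XOR H = H
t3 = in4 OR t1 = H OR H = H
t4 = t2 NAND t3 = H NAND H = L
t6 = NOT t3 = NOT H = L
t7 = t6 NOR in1 = L NOR L = H
t8 = t6 XNOR in1 = L XNOR L = H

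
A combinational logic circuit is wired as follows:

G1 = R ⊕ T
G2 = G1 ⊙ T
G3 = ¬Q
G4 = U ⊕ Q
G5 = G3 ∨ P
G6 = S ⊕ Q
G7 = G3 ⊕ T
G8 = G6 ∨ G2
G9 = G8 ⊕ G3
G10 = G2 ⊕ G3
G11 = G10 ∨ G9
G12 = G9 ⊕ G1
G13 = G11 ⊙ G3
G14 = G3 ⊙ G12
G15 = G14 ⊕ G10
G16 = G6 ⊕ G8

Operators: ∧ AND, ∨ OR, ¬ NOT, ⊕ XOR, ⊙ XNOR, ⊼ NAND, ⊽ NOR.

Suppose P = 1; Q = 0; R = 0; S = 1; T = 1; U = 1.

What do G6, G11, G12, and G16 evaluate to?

G1 = R XOR T = 0 XOR 1 = 1
G2 = G1 XNOR T = 1 XNOR 1 = 1
G3 = NOT Q = NOT 0 = 1
G6 = S XOR Q = 1 XOR 0 = 1
G8 = G6 OR G2 = 1 OR 1 = 1
G9 = G8 XOR G3 = 1 XOR 1 = 0
G10 = G2 XOR G3 = 1 XOR 1 = 0
G11 = G10 OR G9 = 0 OR 0 = 0
G12 = G9 XOR G1 = 0 XOR 1 = 1
G16 = G6 XOR G8 = 1 XOR 1 = 0

G6 = 1, G11 = 0, G12 = 1, G16 = 0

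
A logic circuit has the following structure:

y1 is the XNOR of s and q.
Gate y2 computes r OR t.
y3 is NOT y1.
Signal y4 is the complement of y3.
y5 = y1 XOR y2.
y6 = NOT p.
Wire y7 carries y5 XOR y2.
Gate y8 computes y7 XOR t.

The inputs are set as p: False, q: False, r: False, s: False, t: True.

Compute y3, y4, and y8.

y1 = s XNOR q = False XNOR False = True
y2 = r OR t = False OR True = True
y3 = NOT y1 = NOT True = False
y4 = NOT y3 = NOT False = True
y5 = y1 XOR y2 = True XOR True = False
y7 = y5 XOR y2 = False XOR True = True
y8 = y7 XOR t = True XOR True = False

y3 = False, y4 = True, y8 = False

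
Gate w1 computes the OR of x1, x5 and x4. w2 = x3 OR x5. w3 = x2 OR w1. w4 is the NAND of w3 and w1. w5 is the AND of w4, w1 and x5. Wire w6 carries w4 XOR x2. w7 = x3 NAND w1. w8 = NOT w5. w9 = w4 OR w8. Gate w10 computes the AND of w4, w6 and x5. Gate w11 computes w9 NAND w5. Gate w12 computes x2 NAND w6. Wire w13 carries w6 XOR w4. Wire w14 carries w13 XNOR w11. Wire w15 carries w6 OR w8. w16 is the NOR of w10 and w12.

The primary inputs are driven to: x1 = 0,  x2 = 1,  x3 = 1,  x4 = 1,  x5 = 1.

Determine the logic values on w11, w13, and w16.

w11 = 1  w13 = 1  w16 = 1

w1 = x1 OR x5 OR x4 = 0 OR 1 OR 1 = 1
w3 = x2 OR w1 = 1 OR 1 = 1
w4 = w3 NAND w1 = 1 NAND 1 = 0
w5 = w4 AND w1 AND x5 = 0 AND 1 AND 1 = 0
w6 = w4 XOR x2 = 0 XOR 1 = 1
w8 = NOT w5 = NOT 0 = 1
w9 = w4 OR w8 = 0 OR 1 = 1
w10 = w4 AND w6 AND x5 = 0 AND 1 AND 1 = 0
w11 = w9 NAND w5 = 1 NAND 0 = 1
w12 = x2 NAND w6 = 1 NAND 1 = 0
w13 = w6 XOR w4 = 1 XOR 0 = 1
w16 = w10 NOR w12 = 0 NOR 0 = 1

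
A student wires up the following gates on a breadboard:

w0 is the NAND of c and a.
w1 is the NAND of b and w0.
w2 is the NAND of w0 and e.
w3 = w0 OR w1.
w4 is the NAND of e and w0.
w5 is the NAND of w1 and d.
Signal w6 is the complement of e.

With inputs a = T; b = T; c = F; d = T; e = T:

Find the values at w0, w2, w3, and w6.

w0 = c NAND a = F NAND T = T
w1 = b NAND w0 = T NAND T = F
w2 = w0 NAND e = T NAND T = F
w3 = w0 OR w1 = T OR F = T
w6 = NOT e = NOT T = F

w0 = T, w2 = F, w3 = T, w6 = F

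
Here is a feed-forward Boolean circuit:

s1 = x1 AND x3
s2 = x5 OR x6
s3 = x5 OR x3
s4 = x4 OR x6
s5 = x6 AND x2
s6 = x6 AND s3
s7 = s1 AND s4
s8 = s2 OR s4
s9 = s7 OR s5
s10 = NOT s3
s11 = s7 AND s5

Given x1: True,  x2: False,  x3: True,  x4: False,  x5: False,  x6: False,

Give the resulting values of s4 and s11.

s4 = False; s11 = False

s1 = x1 AND x3 = True AND True = True
s4 = x4 OR x6 = False OR False = False
s5 = x6 AND x2 = False AND False = False
s7 = s1 AND s4 = True AND False = False
s11 = s7 AND s5 = False AND False = False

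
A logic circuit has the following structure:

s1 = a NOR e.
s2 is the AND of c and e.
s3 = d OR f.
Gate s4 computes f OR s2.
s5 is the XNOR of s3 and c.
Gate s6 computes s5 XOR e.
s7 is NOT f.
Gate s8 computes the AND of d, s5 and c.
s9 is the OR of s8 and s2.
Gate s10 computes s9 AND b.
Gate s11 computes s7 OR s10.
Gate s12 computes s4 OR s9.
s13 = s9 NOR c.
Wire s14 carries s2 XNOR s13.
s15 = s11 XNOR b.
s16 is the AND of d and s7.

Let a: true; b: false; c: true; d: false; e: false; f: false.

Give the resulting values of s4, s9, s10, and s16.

s2 = c AND e = true AND false = false
s3 = d OR f = false OR false = false
s4 = f OR s2 = false OR false = false
s5 = s3 XNOR c = false XNOR true = false
s7 = NOT f = NOT false = true
s8 = d AND s5 AND c = false AND false AND true = false
s9 = s8 OR s2 = false OR false = false
s10 = s9 AND b = false AND false = false
s16 = d AND s7 = false AND true = false

s4 = false, s9 = false, s10 = false, s16 = false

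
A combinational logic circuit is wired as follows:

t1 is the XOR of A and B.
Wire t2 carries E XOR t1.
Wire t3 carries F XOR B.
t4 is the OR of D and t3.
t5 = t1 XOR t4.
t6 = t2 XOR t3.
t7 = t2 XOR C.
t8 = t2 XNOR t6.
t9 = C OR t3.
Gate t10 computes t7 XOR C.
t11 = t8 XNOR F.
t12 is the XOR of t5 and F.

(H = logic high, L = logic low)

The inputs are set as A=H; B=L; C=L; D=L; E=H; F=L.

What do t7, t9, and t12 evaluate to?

t7 = L; t9 = L; t12 = H

t1 = A XOR B = H XOR L = H
t2 = E XOR t1 = H XOR H = L
t3 = F XOR B = L XOR L = L
t4 = D OR t3 = L OR L = L
t5 = t1 XOR t4 = H XOR L = H
t7 = t2 XOR C = L XOR L = L
t9 = C OR t3 = L OR L = L
t12 = t5 XOR F = H XOR L = H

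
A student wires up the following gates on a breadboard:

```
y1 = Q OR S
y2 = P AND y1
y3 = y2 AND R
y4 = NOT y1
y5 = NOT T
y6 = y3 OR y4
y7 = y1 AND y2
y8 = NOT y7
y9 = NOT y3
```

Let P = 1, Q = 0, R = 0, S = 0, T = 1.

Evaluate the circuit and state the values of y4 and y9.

y4 = 1; y9 = 1

y1 = Q OR S = 0 OR 0 = 0
y2 = P AND y1 = 1 AND 0 = 0
y3 = y2 AND R = 0 AND 0 = 0
y4 = NOT y1 = NOT 0 = 1
y9 = NOT y3 = NOT 0 = 1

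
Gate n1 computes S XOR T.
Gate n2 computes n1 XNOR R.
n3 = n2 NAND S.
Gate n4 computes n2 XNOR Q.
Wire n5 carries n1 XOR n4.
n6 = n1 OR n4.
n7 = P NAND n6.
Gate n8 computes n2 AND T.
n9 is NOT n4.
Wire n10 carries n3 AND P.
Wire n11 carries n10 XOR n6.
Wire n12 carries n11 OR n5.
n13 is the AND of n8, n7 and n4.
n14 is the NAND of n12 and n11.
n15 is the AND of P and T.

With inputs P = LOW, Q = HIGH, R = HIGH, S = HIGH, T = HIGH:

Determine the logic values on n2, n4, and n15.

n2 = LOW; n4 = LOW; n15 = LOW

n1 = S XOR T = HIGH XOR HIGH = LOW
n2 = n1 XNOR R = LOW XNOR HIGH = LOW
n4 = n2 XNOR Q = LOW XNOR HIGH = LOW
n15 = P AND T = LOW AND HIGH = LOW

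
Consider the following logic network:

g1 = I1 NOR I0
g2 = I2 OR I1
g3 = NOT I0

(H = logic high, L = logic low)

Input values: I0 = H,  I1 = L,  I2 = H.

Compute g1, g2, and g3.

g1 = L; g2 = H; g3 = L

g1 = L NOR H = L
g2 = H OR L = H
g3 = NOT H = L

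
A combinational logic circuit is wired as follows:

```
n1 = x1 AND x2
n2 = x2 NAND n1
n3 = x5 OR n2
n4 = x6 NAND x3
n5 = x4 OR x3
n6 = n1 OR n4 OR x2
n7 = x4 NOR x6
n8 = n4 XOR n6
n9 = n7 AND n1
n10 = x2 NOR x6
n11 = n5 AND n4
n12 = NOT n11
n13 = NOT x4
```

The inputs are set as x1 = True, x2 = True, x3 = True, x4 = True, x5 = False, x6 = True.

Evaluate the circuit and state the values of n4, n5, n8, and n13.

n4 = False  n5 = True  n8 = True  n13 = False

n1 = x1 AND x2 = True AND True = True
n4 = x6 NAND x3 = True NAND True = False
n5 = x4 OR x3 = True OR True = True
n6 = n1 OR n4 OR x2 = True OR False OR True = True
n8 = n4 XOR n6 = False XOR True = True
n13 = NOT x4 = NOT True = False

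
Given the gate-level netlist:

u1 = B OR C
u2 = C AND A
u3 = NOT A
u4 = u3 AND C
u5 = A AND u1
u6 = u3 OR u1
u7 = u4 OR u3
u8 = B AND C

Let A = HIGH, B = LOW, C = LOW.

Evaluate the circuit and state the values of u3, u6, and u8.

u3 = LOW, u6 = LOW, u8 = LOW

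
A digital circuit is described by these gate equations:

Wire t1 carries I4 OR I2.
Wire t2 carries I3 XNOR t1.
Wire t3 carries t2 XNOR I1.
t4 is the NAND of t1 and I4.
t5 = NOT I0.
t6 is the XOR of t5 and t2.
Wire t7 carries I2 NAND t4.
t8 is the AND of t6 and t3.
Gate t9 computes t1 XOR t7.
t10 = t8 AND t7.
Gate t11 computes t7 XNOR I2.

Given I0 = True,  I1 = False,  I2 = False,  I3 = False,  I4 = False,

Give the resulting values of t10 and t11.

t1 = I4 OR I2 = False OR False = False
t2 = I3 XNOR t1 = False XNOR False = True
t3 = t2 XNOR I1 = True XNOR False = False
t4 = t1 NAND I4 = False NAND False = True
t5 = NOT I0 = NOT True = False
t6 = t5 XOR t2 = False XOR True = True
t7 = I2 NAND t4 = False NAND True = True
t8 = t6 AND t3 = True AND False = False
t10 = t8 AND t7 = False AND True = False
t11 = t7 XNOR I2 = True XNOR False = False

t10 = False; t11 = False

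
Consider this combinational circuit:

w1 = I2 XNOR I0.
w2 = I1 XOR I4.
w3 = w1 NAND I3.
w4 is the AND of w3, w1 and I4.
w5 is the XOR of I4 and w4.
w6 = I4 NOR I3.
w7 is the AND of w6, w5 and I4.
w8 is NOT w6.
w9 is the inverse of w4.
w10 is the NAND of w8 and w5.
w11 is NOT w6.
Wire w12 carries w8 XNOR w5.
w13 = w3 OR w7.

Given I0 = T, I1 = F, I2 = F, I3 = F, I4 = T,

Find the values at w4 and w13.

w1 = I2 XNOR I0 = F XNOR T = F
w3 = w1 NAND I3 = F NAND F = T
w4 = w3 AND w1 AND I4 = T AND F AND T = F
w5 = I4 XOR w4 = T XOR F = T
w6 = I4 NOR I3 = T NOR F = F
w7 = w6 AND w5 AND I4 = F AND T AND T = F
w13 = w3 OR w7 = T OR F = T

w4 = F  w13 = T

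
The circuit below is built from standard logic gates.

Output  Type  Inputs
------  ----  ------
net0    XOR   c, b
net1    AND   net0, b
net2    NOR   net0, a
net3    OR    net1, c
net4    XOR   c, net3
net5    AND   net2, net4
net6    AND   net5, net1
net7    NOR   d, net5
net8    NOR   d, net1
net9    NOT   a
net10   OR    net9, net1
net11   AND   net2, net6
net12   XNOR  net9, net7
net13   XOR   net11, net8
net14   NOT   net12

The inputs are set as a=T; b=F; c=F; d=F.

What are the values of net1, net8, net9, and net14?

net1 = F, net8 = T, net9 = F, net14 = T

net0 = c XOR b = F XOR F = F
net1 = net0 AND b = F AND F = F
net2 = net0 NOR a = F NOR T = F
net3 = net1 OR c = F OR F = F
net4 = c XOR net3 = F XOR F = F
net5 = net2 AND net4 = F AND F = F
net7 = d NOR net5 = F NOR F = T
net8 = d NOR net1 = F NOR F = T
net9 = NOT a = NOT T = F
net12 = net9 XNOR net7 = F XNOR T = F
net14 = NOT net12 = NOT F = T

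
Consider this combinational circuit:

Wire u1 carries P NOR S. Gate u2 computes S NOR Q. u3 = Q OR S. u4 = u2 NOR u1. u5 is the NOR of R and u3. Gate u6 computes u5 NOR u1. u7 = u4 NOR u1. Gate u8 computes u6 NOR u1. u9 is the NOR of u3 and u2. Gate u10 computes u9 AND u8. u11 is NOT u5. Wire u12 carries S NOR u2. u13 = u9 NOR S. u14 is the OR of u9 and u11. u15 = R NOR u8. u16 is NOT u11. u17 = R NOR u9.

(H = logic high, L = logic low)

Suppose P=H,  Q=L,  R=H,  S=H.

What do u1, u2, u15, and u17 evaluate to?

u1 = L  u2 = L  u15 = L  u17 = L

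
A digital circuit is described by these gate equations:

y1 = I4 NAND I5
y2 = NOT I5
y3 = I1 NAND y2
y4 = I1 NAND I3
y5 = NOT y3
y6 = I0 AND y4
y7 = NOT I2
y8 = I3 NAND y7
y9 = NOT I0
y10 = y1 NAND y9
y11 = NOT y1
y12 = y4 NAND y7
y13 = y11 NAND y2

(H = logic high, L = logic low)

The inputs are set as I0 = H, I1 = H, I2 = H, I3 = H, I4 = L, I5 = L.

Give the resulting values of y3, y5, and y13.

y1 = I4 NAND I5 = L NAND L = H
y2 = NOT I5 = NOT L = H
y3 = I1 NAND y2 = H NAND H = L
y5 = NOT y3 = NOT L = H
y11 = NOT y1 = NOT H = L
y13 = y11 NAND y2 = L NAND H = H

y3 = L, y5 = H, y13 = H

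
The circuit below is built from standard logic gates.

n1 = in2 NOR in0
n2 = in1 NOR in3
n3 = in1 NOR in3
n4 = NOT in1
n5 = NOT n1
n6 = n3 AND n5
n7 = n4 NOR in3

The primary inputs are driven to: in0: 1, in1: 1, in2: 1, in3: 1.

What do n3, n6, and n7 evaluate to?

n3 = 0  n6 = 0  n7 = 0

n1 = in2 NOR in0 = 1 NOR 1 = 0
n3 = in1 NOR in3 = 1 NOR 1 = 0
n4 = NOT in1 = NOT 1 = 0
n5 = NOT n1 = NOT 0 = 1
n6 = n3 AND n5 = 0 AND 1 = 0
n7 = n4 NOR in3 = 0 NOR 1 = 0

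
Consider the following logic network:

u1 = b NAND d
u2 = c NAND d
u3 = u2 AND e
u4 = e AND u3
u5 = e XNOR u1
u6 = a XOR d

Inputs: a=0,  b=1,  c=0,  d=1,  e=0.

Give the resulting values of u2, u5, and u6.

u2 = 1  u5 = 1  u6 = 1

u1 = b NAND d = 1 NAND 1 = 0
u2 = c NAND d = 0 NAND 1 = 1
u5 = e XNOR u1 = 0 XNOR 0 = 1
u6 = a XOR d = 0 XOR 1 = 1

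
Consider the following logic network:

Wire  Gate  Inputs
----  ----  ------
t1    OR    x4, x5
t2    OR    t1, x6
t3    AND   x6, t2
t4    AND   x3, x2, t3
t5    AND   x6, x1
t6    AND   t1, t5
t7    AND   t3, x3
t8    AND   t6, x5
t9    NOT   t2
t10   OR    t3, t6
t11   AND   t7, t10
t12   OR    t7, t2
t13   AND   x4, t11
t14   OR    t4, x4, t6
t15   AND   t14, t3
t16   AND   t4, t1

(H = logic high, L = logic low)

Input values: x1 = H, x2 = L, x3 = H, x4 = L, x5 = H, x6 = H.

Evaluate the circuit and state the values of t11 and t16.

t1 = x4 OR x5 = L OR H = H
t2 = t1 OR x6 = H OR H = H
t3 = x6 AND t2 = H AND H = H
t4 = x3 AND x2 AND t3 = H AND L AND H = L
t5 = x6 AND x1 = H AND H = H
t6 = t1 AND t5 = H AND H = H
t7 = t3 AND x3 = H AND H = H
t10 = t3 OR t6 = H OR H = H
t11 = t7 AND t10 = H AND H = H
t16 = t4 AND t1 = L AND H = L

t11 = H  t16 = L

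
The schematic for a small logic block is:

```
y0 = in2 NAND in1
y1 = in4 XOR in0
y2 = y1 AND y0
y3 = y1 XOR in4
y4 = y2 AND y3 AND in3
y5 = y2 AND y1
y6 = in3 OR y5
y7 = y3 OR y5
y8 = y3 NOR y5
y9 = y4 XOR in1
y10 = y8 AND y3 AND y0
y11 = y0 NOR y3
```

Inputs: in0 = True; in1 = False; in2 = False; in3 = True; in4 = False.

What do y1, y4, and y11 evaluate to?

y0 = in2 NAND in1 = False NAND False = True
y1 = in4 XOR in0 = False XOR True = True
y2 = y1 AND y0 = True AND True = True
y3 = y1 XOR in4 = True XOR False = True
y4 = y2 AND y3 AND in3 = True AND True AND True = True
y11 = y0 NOR y3 = True NOR True = False

y1 = True, y4 = True, y11 = False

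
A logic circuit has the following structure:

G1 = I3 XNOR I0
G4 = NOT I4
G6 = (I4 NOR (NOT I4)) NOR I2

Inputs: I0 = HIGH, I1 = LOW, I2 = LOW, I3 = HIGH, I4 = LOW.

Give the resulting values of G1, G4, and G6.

G1 = HIGH  G4 = HIGH  G6 = HIGH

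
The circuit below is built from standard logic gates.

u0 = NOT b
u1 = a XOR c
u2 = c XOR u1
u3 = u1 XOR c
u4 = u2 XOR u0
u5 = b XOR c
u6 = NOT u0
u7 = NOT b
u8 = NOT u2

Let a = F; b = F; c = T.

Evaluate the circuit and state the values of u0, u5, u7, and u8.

u0 = NOT b = NOT F = T
u1 = a XOR c = F XOR T = T
u2 = c XOR u1 = T XOR T = F
u5 = b XOR c = F XOR T = T
u7 = NOT b = NOT F = T
u8 = NOT u2 = NOT F = T

u0 = T, u5 = T, u7 = T, u8 = T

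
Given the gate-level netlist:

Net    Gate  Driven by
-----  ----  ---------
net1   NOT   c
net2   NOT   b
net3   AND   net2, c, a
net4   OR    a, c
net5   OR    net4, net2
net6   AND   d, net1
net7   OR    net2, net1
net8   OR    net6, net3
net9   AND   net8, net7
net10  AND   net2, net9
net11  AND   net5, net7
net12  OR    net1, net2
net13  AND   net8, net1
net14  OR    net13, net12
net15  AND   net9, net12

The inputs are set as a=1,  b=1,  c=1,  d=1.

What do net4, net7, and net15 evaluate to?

net4 = 1, net7 = 0, net15 = 0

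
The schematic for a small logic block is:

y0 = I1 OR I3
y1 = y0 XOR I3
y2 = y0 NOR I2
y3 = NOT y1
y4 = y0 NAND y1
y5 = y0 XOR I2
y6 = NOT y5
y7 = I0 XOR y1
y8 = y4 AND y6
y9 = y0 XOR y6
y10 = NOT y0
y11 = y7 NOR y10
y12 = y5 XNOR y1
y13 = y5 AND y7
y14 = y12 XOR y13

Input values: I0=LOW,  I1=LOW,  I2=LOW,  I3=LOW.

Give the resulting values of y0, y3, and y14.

y0 = I1 OR I3 = LOW OR LOW = LOW
y1 = y0 XOR I3 = LOW XOR LOW = LOW
y3 = NOT y1 = NOT LOW = HIGH
y5 = y0 XOR I2 = LOW XOR LOW = LOW
y7 = I0 XOR y1 = LOW XOR LOW = LOW
y12 = y5 XNOR y1 = LOW XNOR LOW = HIGH
y13 = y5 AND y7 = LOW AND LOW = LOW
y14 = y12 XOR y13 = HIGH XOR LOW = HIGH

y0 = LOW, y3 = HIGH, y14 = HIGH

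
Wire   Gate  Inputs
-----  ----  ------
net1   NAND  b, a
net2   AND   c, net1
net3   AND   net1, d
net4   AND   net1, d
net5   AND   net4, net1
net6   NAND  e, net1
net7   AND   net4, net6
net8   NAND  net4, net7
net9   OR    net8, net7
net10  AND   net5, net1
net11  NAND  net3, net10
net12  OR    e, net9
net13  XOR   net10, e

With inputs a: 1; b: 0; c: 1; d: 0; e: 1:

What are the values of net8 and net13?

net1 = b NAND a = 0 NAND 1 = 1
net4 = net1 AND d = 1 AND 0 = 0
net5 = net4 AND net1 = 0 AND 1 = 0
net6 = e NAND net1 = 1 NAND 1 = 0
net7 = net4 AND net6 = 0 AND 0 = 0
net8 = net4 NAND net7 = 0 NAND 0 = 1
net10 = net5 AND net1 = 0 AND 1 = 0
net13 = net10 XOR e = 0 XOR 1 = 1

net8 = 1; net13 = 1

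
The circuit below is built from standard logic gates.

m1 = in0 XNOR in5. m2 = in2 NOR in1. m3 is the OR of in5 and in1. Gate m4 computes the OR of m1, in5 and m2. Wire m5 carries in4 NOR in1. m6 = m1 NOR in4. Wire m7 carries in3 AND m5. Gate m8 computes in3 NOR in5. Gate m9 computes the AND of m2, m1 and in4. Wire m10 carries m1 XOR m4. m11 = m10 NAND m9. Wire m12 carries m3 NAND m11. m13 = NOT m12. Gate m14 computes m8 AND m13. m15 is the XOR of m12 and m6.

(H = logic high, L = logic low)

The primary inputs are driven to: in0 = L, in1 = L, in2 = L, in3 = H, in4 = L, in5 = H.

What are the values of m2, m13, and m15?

m1 = in0 XNOR in5 = L XNOR H = L
m2 = in2 NOR in1 = L NOR L = H
m3 = in5 OR in1 = H OR L = H
m4 = m1 OR in5 OR m2 = L OR H OR H = H
m6 = m1 NOR in4 = L NOR L = H
m9 = m2 AND m1 AND in4 = H AND L AND L = L
m10 = m1 XOR m4 = L XOR H = H
m11 = m10 NAND m9 = H NAND L = H
m12 = m3 NAND m11 = H NAND H = L
m13 = NOT m12 = NOT L = H
m15 = m12 XOR m6 = L XOR H = H

m2 = H, m13 = H, m15 = H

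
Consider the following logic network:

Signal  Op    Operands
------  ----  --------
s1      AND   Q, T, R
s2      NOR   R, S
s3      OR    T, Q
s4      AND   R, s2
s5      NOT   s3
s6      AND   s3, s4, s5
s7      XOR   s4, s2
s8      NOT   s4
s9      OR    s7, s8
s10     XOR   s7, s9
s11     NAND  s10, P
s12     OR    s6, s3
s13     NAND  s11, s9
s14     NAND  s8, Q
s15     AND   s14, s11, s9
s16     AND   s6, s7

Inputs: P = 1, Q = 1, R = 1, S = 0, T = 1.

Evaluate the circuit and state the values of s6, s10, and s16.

s2 = R NOR S = 1 NOR 0 = 0
s3 = T OR Q = 1 OR 1 = 1
s4 = R AND s2 = 1 AND 0 = 0
s5 = NOT s3 = NOT 1 = 0
s6 = s3 AND s4 AND s5 = 1 AND 0 AND 0 = 0
s7 = s4 XOR s2 = 0 XOR 0 = 0
s8 = NOT s4 = NOT 0 = 1
s9 = s7 OR s8 = 0 OR 1 = 1
s10 = s7 XOR s9 = 0 XOR 1 = 1
s16 = s6 AND s7 = 0 AND 0 = 0

s6 = 0, s10 = 1, s16 = 0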